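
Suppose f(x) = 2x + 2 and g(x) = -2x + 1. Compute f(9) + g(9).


f(9) = 20
g(9) = -17
Sum = 3

3


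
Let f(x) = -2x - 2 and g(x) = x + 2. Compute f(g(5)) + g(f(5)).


-26


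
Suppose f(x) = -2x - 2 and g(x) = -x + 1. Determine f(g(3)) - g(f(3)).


f(g(3)) = 2
g(f(3)) = 9
Difference = -7

-7


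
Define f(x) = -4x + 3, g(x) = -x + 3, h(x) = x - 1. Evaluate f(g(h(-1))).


h(-1) = -2
g(-2) = 5
f(5) = -17

-17


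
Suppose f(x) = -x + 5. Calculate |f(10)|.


f(10) = -5
|-5| = 5

5


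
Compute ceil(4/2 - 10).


-8


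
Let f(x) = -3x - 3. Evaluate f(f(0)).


f(0) = -3
f(-3) = 6

6


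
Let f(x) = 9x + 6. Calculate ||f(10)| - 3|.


f(10) = 96
|96| = 96
|96 - 3| = 93

93


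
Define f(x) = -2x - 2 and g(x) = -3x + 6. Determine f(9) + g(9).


f(9) = -20
g(9) = -21
Sum = -41

-41


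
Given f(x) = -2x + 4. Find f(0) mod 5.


f(0) = 4
4 mod 5 = 4

4


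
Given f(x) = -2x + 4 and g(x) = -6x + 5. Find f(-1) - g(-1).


f(-1) = 6
g(-1) = 11
Difference = -5

-5


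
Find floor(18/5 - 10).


-7


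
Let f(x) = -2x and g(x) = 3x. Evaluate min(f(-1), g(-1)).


f(-1) = 2
g(-1) = -3
min = -3

-3


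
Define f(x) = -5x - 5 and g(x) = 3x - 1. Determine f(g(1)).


g(1) = 2
f(2) = -15

-15


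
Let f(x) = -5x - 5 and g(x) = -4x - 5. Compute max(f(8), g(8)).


f(8) = -45
g(8) = -37
max = -37

-37


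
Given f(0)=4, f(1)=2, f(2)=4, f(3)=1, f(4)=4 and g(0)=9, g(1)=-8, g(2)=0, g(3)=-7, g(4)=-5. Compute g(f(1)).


f(1) = 2
g(2) = 0

0


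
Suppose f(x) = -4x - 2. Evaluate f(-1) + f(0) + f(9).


f(-1) = 2
f(0) = -2
f(9) = -38
Sum = -38

-38


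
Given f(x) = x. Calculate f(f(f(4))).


4


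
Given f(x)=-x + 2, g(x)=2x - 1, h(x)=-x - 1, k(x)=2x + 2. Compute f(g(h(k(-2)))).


k(-2) = -2
h(-2) = 1
g(1) = 1
f(1) = 1

1


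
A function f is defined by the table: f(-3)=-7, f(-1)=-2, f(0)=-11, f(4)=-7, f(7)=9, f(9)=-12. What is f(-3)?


-7


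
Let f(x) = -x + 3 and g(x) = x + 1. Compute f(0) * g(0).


f(0) = 3
g(0) = 1
Product = 3

3


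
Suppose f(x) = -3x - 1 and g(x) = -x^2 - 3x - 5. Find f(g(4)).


g(4) = -33
f(-33) = 98

98


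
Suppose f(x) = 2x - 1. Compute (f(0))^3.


f(0) = -1
(-1)^3 = -1

-1


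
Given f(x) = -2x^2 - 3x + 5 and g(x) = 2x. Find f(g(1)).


g(1) = 2
f(2) = (-2)*(2)^2 - 3*(2) + 5 = -9

-9


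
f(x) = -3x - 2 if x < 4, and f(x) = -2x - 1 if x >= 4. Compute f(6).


6 satisfies x >= 4
f(6) = -13

-13


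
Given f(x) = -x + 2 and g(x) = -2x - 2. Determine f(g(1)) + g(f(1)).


f(g(1)) = 6
g(f(1)) = -4
Sum = 2

2


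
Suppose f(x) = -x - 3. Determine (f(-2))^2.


1


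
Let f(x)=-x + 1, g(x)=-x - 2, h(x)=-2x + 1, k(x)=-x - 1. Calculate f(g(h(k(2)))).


k(2) = -3
h(-3) = 7
g(7) = -9
f(-9) = 10

10


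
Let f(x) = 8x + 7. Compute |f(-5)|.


f(-5) = -33
|-33| = 33

33


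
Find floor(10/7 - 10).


10/7 = 1.4286
1.4286 - 10 = -8.5714
floor(-8.5714) = -9

-9


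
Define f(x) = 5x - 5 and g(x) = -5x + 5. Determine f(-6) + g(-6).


f(-6) = -35
g(-6) = 35
Sum = 0

0


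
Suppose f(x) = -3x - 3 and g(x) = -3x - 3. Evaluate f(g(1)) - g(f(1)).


f(g(1)) = 15
g(f(1)) = 15
Difference = 0

0


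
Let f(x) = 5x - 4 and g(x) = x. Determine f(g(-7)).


g(-7) = -7
f(-7) = -39

-39


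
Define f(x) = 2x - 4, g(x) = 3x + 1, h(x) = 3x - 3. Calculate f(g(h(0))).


-20


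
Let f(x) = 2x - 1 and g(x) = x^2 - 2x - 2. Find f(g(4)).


g(4) = 6
f(6) = 11

11


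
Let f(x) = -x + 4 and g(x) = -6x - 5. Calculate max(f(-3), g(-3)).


f(-3) = 7
g(-3) = 13
max = 13

13


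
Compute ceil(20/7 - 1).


20/7 = 2.8571
2.8571 - 1 = 1.8571
ceil(1.8571) = 2

2


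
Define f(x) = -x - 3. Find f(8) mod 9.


7


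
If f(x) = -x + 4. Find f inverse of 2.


Solve -x + 4 = 2
x = (2 - 4) / (-1) = 2

2


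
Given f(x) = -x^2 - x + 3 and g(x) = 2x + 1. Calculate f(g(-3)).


g(-3) = -5
f(-5) = (-1)*(-5)^2 - 1*(-5) + 3 = -17

-17


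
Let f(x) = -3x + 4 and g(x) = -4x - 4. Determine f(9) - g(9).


f(9) = -23
g(9) = -40
Difference = 17

17


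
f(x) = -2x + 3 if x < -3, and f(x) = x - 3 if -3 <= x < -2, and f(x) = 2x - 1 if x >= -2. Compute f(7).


7 satisfies x >= -2
f(7) = 13

13


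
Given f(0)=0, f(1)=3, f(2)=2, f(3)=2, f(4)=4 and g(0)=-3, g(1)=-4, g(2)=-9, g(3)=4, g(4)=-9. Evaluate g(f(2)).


f(2) = 2
g(2) = -9

-9


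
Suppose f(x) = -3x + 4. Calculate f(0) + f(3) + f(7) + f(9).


f(0) = 4
f(3) = -5
f(7) = -17
f(9) = -23
Sum = -41

-41


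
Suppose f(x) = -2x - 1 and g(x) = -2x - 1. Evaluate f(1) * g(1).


f(1) = -3
g(1) = -3
Product = 9

9


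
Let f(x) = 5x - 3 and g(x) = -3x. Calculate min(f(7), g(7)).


f(7) = 32
g(7) = -21
min = -21

-21


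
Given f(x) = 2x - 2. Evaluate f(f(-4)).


f(-4) = -10
f(-10) = -22

-22


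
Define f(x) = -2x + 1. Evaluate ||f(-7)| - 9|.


f(-7) = 15
|15| = 15
|15 - 9| = 6

6


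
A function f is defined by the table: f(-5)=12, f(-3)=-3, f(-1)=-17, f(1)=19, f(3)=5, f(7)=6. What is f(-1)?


Reading from the table at x = -1

-17


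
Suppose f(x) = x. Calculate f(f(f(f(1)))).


f(1) = 1
f(1) = 1
f(1) = 1
f(1) = 1

1


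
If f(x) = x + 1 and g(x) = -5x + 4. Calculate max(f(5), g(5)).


f(5) = 6
g(5) = -21
max = 6

6


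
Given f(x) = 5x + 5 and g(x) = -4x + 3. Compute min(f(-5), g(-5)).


f(-5) = -20
g(-5) = 23
min = -20

-20


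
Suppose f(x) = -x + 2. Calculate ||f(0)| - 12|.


f(0) = 2
|2| = 2
|2 - 12| = 10

10


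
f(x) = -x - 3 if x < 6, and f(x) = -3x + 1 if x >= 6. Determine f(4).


4 satisfies x < 6
f(4) = -7

-7


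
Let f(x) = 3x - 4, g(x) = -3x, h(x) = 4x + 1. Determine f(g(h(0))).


h(0) = 1
g(1) = -3
f(-3) = -13

-13


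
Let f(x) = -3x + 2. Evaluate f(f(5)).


f(5) = -13
f(-13) = 41

41


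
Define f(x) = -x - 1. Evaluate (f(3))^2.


16


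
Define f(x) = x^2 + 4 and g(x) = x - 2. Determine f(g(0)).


8


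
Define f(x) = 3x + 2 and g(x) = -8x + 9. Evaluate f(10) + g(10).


f(10) = 32
g(10) = -71
Sum = -39

-39


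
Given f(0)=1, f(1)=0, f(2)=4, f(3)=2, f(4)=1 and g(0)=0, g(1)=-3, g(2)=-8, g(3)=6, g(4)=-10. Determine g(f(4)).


f(4) = 1
g(1) = -3

-3


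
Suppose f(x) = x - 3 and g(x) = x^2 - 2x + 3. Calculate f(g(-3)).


g(-3) = 18
f(18) = 15

15


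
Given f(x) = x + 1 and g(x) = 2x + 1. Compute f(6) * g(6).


f(6) = 7
g(6) = 13
Product = 91

91


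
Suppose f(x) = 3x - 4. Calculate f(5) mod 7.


4


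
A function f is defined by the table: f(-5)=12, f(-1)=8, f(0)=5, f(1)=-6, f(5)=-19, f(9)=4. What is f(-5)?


12


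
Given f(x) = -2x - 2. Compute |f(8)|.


18


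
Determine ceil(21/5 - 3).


21/5 = 4.2
4.2 - 3 = 1.2
ceil(1.2) = 2

2


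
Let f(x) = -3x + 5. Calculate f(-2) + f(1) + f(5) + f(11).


f(-2) = 11
f(1) = 2
f(5) = -10
f(11) = -28
Sum = -25

-25


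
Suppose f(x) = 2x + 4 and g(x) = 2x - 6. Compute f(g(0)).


g(0) = -6
f(-6) = -8

-8


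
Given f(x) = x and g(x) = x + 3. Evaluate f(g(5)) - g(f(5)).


f(g(5)) = 8
g(f(5)) = 8
Difference = 0

0


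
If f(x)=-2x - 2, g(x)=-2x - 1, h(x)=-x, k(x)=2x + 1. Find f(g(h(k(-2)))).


k(-2) = -3
h(-3) = 3
g(3) = -7
f(-7) = 12

12


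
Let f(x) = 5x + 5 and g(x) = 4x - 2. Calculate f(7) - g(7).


f(7) = 40
g(7) = 26
Difference = 14

14


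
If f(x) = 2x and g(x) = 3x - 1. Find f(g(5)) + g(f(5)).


f(g(5)) = 28
g(f(5)) = 29
Sum = 57

57


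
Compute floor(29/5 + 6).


29/5 = 5.8
5.8 + 6 = 11.8
floor(11.8) = 11

11


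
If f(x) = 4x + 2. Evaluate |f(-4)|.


14


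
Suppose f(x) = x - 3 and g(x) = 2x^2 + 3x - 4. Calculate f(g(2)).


g(2) = 10
f(10) = 7

7


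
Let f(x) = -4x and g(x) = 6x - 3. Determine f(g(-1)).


g(-1) = -9
f(-9) = 36

36


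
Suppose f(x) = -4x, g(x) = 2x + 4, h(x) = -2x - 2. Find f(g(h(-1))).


h(-1) = 0
g(0) = 4
f(4) = -16

-16


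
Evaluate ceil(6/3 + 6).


6/3 = 2
2 + 6 = 8
ceil(8) = 8

8


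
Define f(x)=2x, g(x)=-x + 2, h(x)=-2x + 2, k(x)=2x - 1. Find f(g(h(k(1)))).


4


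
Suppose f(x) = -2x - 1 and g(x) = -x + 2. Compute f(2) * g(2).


0


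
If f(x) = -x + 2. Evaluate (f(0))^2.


f(0) = 2
(2)^2 = 4

4


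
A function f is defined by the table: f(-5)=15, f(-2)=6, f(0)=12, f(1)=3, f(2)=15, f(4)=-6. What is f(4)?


Reading from the table at x = 4

-6


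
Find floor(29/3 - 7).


29/3 = 9.6667
9.6667 - 7 = 2.6667
floor(2.6667) = 2

2


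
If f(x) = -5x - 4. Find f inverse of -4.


Solve -5x - 4 = -4
x = (-4 + 4) / (-5) = 0

0


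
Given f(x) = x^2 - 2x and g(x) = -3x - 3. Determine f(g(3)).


g(3) = -12
f(-12) = 1*(-12)^2 - 2*(-12) = 168

168


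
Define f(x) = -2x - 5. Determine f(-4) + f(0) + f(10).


f(-4) = 3
f(0) = -5
f(10) = -25
Sum = -27

-27


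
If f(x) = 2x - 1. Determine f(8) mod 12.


f(8) = 15
15 mod 12 = 3

3


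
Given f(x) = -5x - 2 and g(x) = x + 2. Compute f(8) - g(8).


-52


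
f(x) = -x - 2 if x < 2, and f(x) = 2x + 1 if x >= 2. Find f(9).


9 satisfies x >= 2
f(9) = 19

19


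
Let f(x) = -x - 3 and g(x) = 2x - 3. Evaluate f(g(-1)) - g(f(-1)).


9


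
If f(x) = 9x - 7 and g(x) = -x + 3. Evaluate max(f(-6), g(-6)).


f(-6) = -61
g(-6) = 9
max = 9

9


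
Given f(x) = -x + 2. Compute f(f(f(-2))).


f(-2) = 4
f(4) = -2
f(-2) = 4

4


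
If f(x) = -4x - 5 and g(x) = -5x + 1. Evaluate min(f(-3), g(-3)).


f(-3) = 7
g(-3) = 16
min = 7

7


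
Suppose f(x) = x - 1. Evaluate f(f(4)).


f(4) = 3
f(3) = 2

2


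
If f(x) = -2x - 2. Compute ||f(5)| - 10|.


f(5) = -12
|-12| = 12
|12 - 10| = 2

2


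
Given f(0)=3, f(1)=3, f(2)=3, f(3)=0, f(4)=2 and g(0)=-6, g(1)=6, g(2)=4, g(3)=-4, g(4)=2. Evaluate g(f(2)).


f(2) = 3
g(3) = -4

-4


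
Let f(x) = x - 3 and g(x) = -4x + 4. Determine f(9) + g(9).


f(9) = 6
g(9) = -32
Sum = -26

-26


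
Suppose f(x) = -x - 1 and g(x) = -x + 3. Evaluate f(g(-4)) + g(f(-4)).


f(g(-4)) = -8
g(f(-4)) = 0
Sum = -8

-8


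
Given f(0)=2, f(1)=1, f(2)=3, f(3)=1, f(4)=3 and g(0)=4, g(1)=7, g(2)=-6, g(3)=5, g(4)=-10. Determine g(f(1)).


7


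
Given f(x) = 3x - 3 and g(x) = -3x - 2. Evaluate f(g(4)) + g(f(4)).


-74


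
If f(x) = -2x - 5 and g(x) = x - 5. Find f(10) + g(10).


f(10) = -25
g(10) = 5
Sum = -20

-20


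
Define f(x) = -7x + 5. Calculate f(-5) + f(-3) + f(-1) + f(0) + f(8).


32


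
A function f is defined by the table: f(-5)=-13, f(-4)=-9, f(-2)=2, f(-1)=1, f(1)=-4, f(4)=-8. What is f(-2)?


Reading from the table at x = -2

2


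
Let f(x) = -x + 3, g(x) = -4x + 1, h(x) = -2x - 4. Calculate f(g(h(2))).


h(2) = -8
g(-8) = 33
f(33) = -30

-30


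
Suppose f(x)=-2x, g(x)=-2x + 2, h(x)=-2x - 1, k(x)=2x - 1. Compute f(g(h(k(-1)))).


k(-1) = -3
h(-3) = 5
g(5) = -8
f(-8) = 16

16


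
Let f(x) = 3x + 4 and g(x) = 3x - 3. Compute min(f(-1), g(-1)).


f(-1) = 1
g(-1) = -6
min = -6

-6


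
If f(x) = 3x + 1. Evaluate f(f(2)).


f(2) = 7
f(7) = 22

22


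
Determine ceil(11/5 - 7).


11/5 = 2.2
2.2 - 7 = -4.8
ceil(-4.8) = -4

-4


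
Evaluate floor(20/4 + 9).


14


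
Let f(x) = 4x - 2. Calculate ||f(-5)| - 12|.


f(-5) = -22
|-22| = 22
|22 - 12| = 10

10


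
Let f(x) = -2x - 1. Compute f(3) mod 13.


f(3) = -7
-7 mod 13 = 6

6


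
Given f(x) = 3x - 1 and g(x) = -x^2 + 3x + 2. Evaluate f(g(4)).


-7


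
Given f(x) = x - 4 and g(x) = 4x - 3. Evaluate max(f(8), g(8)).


f(8) = 4
g(8) = 29
max = 29

29


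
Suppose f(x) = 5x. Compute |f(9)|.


45


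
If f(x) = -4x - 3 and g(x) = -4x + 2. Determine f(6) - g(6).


-5


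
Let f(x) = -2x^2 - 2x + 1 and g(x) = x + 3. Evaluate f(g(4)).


g(4) = 7
f(7) = (-2)*(7)^2 - 2*(7) + 1 = -111

-111


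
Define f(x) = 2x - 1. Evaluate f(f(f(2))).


f(2) = 3
f(3) = 5
f(5) = 9

9


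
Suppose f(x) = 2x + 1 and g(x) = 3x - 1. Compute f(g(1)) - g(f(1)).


f(g(1)) = 5
g(f(1)) = 8
Difference = -3

-3


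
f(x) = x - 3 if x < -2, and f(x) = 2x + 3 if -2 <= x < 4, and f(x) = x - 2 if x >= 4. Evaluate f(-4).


-4 satisfies x < -2
f(-4) = -7

-7


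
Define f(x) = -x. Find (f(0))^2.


0


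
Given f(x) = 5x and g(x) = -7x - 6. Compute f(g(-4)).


110


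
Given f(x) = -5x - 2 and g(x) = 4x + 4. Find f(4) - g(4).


f(4) = -22
g(4) = 20
Difference = -42

-42


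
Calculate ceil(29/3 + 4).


29/3 = 9.6667
9.6667 + 4 = 13.6667
ceil(13.6667) = 14

14


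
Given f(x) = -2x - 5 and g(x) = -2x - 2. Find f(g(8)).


g(8) = -18
f(-18) = 31

31


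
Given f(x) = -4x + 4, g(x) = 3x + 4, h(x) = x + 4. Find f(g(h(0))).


h(0) = 4
g(4) = 16
f(16) = -60

-60


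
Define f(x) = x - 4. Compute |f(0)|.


f(0) = -4
|-4| = 4

4


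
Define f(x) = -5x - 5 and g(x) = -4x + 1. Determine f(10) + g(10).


f(10) = -55
g(10) = -39
Sum = -94

-94


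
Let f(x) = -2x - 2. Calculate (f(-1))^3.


f(-1) = 0
(0)^3 = 0

0


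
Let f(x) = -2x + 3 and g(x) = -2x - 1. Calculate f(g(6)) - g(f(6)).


f(g(6)) = 29
g(f(6)) = 17
Difference = 12

12


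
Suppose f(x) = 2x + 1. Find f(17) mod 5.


0


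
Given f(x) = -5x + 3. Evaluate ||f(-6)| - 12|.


21


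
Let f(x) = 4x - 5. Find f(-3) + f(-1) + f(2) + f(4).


f(-3) = -17
f(-1) = -9
f(2) = 3
f(4) = 11
Sum = -12

-12


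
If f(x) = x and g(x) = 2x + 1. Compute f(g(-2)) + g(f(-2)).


f(g(-2)) = -3
g(f(-2)) = -3
Sum = -6

-6


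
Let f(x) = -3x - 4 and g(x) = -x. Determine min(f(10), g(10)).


f(10) = -34
g(10) = -10
min = -34

-34


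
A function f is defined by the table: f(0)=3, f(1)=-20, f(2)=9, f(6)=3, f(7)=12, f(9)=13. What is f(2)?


Reading from the table at x = 2

9


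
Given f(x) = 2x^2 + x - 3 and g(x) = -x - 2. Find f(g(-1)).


-2


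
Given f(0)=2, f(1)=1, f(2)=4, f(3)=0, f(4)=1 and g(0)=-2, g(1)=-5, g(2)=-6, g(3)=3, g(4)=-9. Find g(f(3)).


f(3) = 0
g(0) = -2

-2


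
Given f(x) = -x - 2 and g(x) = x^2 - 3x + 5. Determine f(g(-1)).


-11


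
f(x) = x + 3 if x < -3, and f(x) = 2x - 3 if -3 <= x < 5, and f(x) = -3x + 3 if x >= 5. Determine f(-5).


-2


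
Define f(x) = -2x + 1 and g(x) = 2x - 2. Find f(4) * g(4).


f(4) = -7
g(4) = 6
Product = -42

-42


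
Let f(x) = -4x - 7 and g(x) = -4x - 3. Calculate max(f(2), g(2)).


-11


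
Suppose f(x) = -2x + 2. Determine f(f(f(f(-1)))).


-26


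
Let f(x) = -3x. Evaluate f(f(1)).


f(1) = -3
f(-3) = 9

9


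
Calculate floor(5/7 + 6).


6


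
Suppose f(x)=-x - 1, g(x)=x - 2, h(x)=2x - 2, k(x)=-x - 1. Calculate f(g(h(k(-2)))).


k(-2) = 1
h(1) = 0
g(0) = -2
f(-2) = 1

1


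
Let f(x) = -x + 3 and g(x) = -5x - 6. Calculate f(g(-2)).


g(-2) = 4
f(4) = -1

-1


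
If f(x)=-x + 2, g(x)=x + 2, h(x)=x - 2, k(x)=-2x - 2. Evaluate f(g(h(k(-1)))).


k(-1) = 0
h(0) = -2
g(-2) = 0
f(0) = 2

2


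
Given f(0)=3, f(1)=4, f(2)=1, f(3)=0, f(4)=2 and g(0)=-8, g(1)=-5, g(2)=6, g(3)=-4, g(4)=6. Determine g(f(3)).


-8


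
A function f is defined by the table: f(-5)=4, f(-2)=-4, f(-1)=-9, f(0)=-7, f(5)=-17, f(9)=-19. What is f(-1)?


Reading from the table at x = -1

-9


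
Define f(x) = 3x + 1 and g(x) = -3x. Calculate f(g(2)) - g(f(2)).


4


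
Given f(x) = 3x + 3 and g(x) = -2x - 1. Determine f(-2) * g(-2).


f(-2) = -3
g(-2) = 3
Product = -9

-9


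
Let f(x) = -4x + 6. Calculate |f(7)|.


22


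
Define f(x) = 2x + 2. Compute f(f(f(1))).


f(1) = 4
f(4) = 10
f(10) = 22

22


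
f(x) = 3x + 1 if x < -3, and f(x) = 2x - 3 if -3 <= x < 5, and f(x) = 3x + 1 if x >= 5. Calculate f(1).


1 satisfies -3 <= x < 5
f(1) = -1

-1


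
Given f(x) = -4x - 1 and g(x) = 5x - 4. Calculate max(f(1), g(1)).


f(1) = -5
g(1) = 1
max = 1

1


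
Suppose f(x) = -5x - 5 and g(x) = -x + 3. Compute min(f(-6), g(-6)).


f(-6) = 25
g(-6) = 9
min = 9

9


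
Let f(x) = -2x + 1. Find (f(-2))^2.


f(-2) = 5
(5)^2 = 25

25


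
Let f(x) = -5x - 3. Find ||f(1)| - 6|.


2


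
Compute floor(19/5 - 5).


19/5 = 3.8
3.8 - 5 = -1.2
floor(-1.2) = -2

-2


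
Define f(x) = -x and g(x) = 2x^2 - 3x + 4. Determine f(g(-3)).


g(-3) = 31
f(31) = -31

-31


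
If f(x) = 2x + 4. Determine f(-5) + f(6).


f(-5) = -6
f(6) = 16
Sum = 10

10


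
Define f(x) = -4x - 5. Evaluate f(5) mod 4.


f(5) = -25
-25 mod 4 = 3

3


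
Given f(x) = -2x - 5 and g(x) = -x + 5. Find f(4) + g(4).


f(4) = -13
g(4) = 1
Sum = -12

-12


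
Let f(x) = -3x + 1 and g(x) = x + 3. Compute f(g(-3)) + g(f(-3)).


f(g(-3)) = 1
g(f(-3)) = 13
Sum = 14

14


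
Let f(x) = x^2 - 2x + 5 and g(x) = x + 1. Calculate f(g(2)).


g(2) = 3
f(3) = 1*(3)^2 - 2*(3) + 5 = 8

8


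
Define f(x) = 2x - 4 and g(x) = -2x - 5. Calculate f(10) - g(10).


f(10) = 16
g(10) = -25
Difference = 41

41


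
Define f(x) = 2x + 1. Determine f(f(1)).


f(1) = 3
f(3) = 7

7


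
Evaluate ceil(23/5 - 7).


23/5 = 4.6
4.6 - 7 = -2.4
ceil(-2.4) = -2

-2


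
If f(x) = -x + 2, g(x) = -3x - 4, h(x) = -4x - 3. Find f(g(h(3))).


h(3) = -15
g(-15) = 41
f(41) = -39

-39


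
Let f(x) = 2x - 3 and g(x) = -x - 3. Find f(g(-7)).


g(-7) = 4
f(4) = 5

5


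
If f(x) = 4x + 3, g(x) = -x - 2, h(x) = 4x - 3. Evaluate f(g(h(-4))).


h(-4) = -19
g(-19) = 17
f(17) = 71

71


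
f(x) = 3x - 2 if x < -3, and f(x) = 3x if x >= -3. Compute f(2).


2 satisfies x >= -3
f(2) = 6

6


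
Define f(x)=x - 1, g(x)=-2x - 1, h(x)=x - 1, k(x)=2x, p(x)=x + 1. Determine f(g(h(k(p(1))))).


p(1) = 2
k(2) = 4
h(4) = 3
g(3) = -7
f(-7) = -8

-8


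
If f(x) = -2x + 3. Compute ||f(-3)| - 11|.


f(-3) = 9
|9| = 9
|9 - 11| = 2

2


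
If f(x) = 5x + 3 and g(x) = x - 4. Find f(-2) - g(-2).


f(-2) = -7
g(-2) = -6
Difference = -1

-1


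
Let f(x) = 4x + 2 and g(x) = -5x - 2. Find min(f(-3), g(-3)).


f(-3) = -10
g(-3) = 13
min = -10

-10


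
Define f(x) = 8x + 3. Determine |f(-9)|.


69


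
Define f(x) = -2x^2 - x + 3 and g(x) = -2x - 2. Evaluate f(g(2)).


g(2) = -6
f(-6) = (-2)*(-6)^2 - 1*(-6) + 3 = -63

-63


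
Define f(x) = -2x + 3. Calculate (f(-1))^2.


f(-1) = 5
(5)^2 = 25

25


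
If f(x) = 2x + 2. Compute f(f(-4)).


f(-4) = -6
f(-6) = -10

-10


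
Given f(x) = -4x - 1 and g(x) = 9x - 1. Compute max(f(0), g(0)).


f(0) = -1
g(0) = -1
max = -1

-1


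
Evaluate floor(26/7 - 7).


26/7 = 3.7143
3.7143 - 7 = -3.2857
floor(-3.2857) = -4

-4


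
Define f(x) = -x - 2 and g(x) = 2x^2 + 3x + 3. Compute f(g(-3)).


g(-3) = 12
f(12) = -14

-14


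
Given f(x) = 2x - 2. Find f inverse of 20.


Solve 2x - 2 = 20
x = (20 + 2) / 2 = 11

11


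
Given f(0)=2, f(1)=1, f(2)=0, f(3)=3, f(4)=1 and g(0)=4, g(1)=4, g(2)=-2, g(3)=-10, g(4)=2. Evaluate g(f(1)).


f(1) = 1
g(1) = 4

4


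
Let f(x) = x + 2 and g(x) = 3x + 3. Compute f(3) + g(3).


f(3) = 5
g(3) = 12
Sum = 17

17


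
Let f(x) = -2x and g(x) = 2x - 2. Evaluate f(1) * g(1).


f(1) = -2
g(1) = 0
Product = 0

0


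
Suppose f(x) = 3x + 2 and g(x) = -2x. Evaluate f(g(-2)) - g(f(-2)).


f(g(-2)) = 14
g(f(-2)) = 8
Difference = 6

6


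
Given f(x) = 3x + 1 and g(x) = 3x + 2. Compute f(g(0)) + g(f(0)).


f(g(0)) = 7
g(f(0)) = 5
Sum = 12

12


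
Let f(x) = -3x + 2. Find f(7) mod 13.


f(7) = -19
-19 mod 13 = 7

7


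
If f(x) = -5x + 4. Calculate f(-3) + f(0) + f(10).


-23


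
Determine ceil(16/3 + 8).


16/3 = 5.3333
5.3333 + 8 = 13.3333
ceil(13.3333) = 14

14


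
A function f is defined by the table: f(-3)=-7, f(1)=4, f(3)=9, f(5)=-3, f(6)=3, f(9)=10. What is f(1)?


4


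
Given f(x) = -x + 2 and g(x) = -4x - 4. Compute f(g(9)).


g(9) = -40
f(-40) = 42

42


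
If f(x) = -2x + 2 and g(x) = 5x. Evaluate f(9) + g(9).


f(9) = -16
g(9) = 45
Sum = 29

29


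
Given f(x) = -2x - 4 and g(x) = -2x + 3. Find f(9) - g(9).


f(9) = -22
g(9) = -15
Difference = -7

-7


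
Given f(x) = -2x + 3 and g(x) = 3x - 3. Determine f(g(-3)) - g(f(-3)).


f(g(-3)) = 27
g(f(-3)) = 24
Difference = 3

3


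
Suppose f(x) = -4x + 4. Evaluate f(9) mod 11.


f(9) = -32
-32 mod 11 = 1

1


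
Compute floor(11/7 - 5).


11/7 = 1.5714
1.5714 - 5 = -3.4286
floor(-3.4286) = -4

-4


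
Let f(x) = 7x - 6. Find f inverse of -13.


Solve 7x - 6 = -13
x = (-13 + 6) / 7 = -1

-1


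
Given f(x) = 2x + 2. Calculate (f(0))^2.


f(0) = 2
(2)^2 = 4

4


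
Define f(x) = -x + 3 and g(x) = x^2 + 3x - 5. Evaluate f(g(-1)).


g(-1) = -7
f(-7) = 10

10


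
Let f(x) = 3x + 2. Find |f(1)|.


f(1) = 5
|5| = 5

5


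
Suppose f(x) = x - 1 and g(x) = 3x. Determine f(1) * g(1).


f(1) = 0
g(1) = 3
Product = 0

0


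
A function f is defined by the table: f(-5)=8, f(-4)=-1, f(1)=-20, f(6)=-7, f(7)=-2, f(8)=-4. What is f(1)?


Reading from the table at x = 1

-20


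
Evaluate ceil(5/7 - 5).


5/7 = 0.7143
0.7143 - 5 = -4.2857
ceil(-4.2857) = -4

-4


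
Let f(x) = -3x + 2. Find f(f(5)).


41


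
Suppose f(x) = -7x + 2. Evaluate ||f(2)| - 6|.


f(2) = -12
|-12| = 12
|12 - 6| = 6

6


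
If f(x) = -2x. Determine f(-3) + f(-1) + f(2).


f(-3) = 6
f(-1) = 2
f(2) = -4
Sum = 4

4


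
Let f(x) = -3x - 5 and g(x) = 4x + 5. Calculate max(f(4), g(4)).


f(4) = -17
g(4) = 21
max = 21

21


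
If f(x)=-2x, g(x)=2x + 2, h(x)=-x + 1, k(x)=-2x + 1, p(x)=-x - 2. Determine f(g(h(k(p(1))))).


p(1) = -3
k(-3) = 7
h(7) = -6
g(-6) = -10
f(-10) = 20

20


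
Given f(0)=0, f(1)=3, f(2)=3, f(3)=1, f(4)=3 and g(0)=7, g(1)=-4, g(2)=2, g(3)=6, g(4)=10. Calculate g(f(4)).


f(4) = 3
g(3) = 6

6


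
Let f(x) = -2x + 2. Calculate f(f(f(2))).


f(2) = -2
f(-2) = 6
f(6) = -10

-10


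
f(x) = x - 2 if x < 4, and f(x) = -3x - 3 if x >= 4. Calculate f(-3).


-5


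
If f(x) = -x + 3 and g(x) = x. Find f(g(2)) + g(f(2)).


2


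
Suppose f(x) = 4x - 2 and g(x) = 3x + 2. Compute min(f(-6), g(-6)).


f(-6) = -26
g(-6) = -16
min = -26

-26


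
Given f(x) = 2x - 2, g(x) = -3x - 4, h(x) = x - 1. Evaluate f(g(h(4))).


h(4) = 3
g(3) = -13
f(-13) = -28

-28


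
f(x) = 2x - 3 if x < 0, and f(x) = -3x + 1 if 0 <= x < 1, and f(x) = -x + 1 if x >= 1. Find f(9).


9 satisfies x >= 1
f(9) = -8

-8


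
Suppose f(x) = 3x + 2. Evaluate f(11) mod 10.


f(11) = 35
35 mod 10 = 5

5


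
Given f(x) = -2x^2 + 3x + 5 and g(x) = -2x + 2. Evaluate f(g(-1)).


g(-1) = 4
f(4) = (-2)*(4)^2 + 3*(4) + 5 = -15

-15


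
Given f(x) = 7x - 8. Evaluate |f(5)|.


f(5) = 27
|27| = 27

27


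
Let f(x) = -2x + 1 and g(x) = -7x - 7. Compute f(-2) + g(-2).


f(-2) = 5
g(-2) = 7
Sum = 12

12


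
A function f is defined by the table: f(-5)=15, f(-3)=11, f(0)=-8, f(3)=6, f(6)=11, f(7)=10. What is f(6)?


Reading from the table at x = 6

11


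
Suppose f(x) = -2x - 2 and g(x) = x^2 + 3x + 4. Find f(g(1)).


g(1) = 8
f(8) = -18

-18


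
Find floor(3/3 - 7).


3/3 = 1
1 - 7 = -6
floor(-6) = -6

-6


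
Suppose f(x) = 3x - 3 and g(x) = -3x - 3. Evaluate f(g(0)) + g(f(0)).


f(g(0)) = -12
g(f(0)) = 6
Sum = -6

-6


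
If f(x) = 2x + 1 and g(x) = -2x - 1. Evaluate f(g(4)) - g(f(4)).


f(g(4)) = -17
g(f(4)) = -19
Difference = 2

2


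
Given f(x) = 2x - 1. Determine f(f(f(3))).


f(3) = 5
f(5) = 9
f(9) = 17

17


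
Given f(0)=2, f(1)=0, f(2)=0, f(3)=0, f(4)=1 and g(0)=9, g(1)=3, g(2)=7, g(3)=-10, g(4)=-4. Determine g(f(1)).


f(1) = 0
g(0) = 9

9


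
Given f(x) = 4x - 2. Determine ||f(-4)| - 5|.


f(-4) = -18
|-18| = 18
|18 - 5| = 13

13


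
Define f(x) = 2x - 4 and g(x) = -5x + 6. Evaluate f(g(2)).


g(2) = -4
f(-4) = -12

-12


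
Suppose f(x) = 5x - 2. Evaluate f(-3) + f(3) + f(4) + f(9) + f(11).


f(-3) = -17
f(3) = 13
f(4) = 18
f(9) = 43
f(11) = 53
Sum = 110

110


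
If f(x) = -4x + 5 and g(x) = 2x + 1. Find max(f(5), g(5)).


f(5) = -15
g(5) = 11
max = 11

11


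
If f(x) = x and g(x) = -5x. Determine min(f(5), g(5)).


f(5) = 5
g(5) = -25
min = -25

-25


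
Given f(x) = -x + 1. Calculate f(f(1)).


f(1) = 0
f(0) = 1

1


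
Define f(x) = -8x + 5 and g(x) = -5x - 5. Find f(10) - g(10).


-20


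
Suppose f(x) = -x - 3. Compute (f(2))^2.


f(2) = -5
(-5)^2 = 25

25


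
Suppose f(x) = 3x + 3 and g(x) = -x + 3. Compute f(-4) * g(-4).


f(-4) = -9
g(-4) = 7
Product = -63

-63


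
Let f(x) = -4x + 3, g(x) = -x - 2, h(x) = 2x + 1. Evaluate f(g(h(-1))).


h(-1) = -1
g(-1) = -1
f(-1) = 7

7


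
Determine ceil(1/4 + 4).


1/4 = 0.25
0.25 + 4 = 4.25
ceil(4.25) = 5

5


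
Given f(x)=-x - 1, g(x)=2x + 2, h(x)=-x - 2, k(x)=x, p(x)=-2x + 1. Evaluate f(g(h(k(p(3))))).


p(3) = -5
k(-5) = -5
h(-5) = 3
g(3) = 8
f(8) = -9

-9


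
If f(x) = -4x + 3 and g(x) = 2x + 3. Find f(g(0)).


g(0) = 3
f(3) = -9

-9


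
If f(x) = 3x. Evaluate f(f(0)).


0


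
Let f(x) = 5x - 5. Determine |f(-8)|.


f(-8) = -45
|-45| = 45

45


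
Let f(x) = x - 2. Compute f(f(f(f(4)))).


f(4) = 2
f(2) = 0
f(0) = -2
f(-2) = -4

-4


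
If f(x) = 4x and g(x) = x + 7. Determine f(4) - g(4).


5


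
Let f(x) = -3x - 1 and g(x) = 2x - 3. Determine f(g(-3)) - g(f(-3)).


f(g(-3)) = 26
g(f(-3)) = 13
Difference = 13

13


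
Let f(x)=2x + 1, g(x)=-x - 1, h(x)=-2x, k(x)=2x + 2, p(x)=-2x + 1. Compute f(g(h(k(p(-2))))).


p(-2) = 5
k(5) = 12
h(12) = -24
g(-24) = 23
f(23) = 47

47


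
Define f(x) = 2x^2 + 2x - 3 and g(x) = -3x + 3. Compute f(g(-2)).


177


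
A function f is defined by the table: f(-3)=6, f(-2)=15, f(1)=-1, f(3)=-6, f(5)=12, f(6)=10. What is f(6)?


10


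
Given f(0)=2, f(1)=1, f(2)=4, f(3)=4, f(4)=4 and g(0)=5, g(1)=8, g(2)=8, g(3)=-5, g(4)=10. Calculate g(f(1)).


f(1) = 1
g(1) = 8

8


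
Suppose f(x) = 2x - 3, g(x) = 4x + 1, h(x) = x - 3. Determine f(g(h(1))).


h(1) = -2
g(-2) = -7
f(-7) = -17

-17


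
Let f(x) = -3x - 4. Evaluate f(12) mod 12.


8


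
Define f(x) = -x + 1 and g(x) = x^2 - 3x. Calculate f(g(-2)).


g(-2) = 10
f(10) = -9

-9


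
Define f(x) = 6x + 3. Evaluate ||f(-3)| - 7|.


8


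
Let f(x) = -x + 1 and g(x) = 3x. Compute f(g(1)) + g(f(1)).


f(g(1)) = -2
g(f(1)) = 0
Sum = -2

-2


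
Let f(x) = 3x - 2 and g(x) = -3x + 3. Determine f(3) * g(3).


-42


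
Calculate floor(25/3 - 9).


25/3 = 8.3333
8.3333 - 9 = -0.6667
floor(-0.6667) = -1

-1


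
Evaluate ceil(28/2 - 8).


28/2 = 14
14 - 8 = 6
ceil(6) = 6

6


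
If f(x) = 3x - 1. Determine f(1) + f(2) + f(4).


18


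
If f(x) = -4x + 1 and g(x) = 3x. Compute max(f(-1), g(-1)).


5


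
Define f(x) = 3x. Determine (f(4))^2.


f(4) = 12
(12)^2 = 144

144


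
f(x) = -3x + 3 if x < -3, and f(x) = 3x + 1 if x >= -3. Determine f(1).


1 satisfies x >= -3
f(1) = 4

4


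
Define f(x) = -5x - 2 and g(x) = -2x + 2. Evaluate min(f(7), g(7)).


f(7) = -37
g(7) = -12
min = -37

-37


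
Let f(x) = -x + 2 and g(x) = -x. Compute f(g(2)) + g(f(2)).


f(g(2)) = 4
g(f(2)) = 0
Sum = 4

4


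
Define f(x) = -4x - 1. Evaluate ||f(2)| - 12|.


f(2) = -9
|-9| = 9
|9 - 12| = 3

3


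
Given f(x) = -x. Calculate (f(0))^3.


f(0) = 0
(0)^3 = 0

0


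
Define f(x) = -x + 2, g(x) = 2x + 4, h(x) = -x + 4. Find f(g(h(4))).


-2


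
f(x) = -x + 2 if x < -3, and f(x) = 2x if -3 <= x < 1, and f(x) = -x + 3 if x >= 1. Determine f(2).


2 satisfies x >= 1
f(2) = 1

1


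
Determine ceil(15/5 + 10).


15/5 = 3
3 + 10 = 13
ceil(13) = 13

13


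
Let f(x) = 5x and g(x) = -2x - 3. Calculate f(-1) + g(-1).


-6


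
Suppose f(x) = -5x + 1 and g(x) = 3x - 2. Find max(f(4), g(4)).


f(4) = -19
g(4) = 10
max = 10

10


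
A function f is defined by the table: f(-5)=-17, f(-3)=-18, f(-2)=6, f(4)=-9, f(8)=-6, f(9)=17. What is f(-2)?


6


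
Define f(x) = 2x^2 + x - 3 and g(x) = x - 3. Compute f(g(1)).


g(1) = -2
f(-2) = 2*(-2)^2 + 1*(-2) - 3 = 3

3


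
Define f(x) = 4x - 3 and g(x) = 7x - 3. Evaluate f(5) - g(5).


f(5) = 17
g(5) = 32
Difference = -15

-15


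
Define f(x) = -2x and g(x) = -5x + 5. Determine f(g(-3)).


-40


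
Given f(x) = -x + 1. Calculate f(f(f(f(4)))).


f(4) = -3
f(-3) = 4
f(4) = -3
f(-3) = 4

4


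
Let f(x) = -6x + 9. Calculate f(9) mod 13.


f(9) = -45
-45 mod 13 = 7

7


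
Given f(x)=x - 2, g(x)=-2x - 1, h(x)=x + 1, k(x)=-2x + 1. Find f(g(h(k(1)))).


-3


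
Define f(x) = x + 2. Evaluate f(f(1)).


f(1) = 3
f(3) = 5

5


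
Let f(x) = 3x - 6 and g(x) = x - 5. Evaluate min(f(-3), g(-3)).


f(-3) = -15
g(-3) = -8
min = -15

-15


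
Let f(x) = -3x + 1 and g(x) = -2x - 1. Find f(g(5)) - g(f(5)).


f(g(5)) = 34
g(f(5)) = 27
Difference = 7

7


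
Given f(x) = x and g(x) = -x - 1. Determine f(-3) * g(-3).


f(-3) = -3
g(-3) = 2
Product = -6

-6


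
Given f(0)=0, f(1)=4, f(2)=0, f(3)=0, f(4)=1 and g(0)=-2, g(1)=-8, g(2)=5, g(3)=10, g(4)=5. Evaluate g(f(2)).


f(2) = 0
g(0) = -2

-2


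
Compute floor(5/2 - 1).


1


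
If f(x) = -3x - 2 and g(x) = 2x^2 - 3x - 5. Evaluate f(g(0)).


13


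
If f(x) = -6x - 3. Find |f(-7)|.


39


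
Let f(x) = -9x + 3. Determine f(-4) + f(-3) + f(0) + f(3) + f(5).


f(-4) = 39
f(-3) = 30
f(0) = 3
f(3) = -24
f(5) = -42
Sum = 6

6


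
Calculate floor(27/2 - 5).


27/2 = 13.5
13.5 - 5 = 8.5
floor(8.5) = 8

8


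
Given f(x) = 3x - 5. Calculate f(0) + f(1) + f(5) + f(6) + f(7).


f(0) = -5
f(1) = -2
f(5) = 10
f(6) = 13
f(7) = 16
Sum = 32

32


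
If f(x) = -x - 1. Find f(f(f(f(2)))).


2


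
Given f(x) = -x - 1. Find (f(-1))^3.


f(-1) = 0
(0)^3 = 0

0


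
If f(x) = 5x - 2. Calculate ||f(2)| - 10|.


f(2) = 8
|8| = 8
|8 - 10| = 2

2


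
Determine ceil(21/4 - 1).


21/4 = 5.25
5.25 - 1 = 4.25
ceil(4.25) = 5

5


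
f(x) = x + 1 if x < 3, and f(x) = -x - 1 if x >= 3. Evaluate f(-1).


-1 satisfies x < 3
f(-1) = 0

0


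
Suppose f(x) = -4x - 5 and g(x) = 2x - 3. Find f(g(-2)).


g(-2) = -7
f(-7) = 23

23


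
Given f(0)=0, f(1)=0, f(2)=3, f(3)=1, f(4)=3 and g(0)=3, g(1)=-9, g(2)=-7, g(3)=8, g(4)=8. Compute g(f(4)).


8


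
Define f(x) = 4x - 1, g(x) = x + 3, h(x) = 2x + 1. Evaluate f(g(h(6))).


h(6) = 13
g(13) = 16
f(16) = 63

63


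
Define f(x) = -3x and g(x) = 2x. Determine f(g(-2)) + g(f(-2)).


24


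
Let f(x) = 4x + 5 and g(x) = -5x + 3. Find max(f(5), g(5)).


f(5) = 25
g(5) = -22
max = 25

25


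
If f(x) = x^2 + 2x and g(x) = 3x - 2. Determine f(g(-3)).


g(-3) = -11
f(-11) = 1*(-11)^2 + 2*(-11) = 99

99


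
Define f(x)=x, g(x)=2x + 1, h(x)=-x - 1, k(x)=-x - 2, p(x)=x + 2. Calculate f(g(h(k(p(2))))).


p(2) = 4
k(4) = -6
h(-6) = 5
g(5) = 11
f(11) = 11

11


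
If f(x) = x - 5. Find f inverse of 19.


Solve x - 5 = 19
x = (19 + 5) / 1 = 24

24


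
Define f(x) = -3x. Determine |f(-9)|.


f(-9) = 27
|27| = 27

27


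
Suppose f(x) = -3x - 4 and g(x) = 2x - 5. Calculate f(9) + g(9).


f(9) = -31
g(9) = 13
Sum = -18

-18


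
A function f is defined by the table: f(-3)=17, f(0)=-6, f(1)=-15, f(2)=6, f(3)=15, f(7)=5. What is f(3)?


Reading from the table at x = 3

15


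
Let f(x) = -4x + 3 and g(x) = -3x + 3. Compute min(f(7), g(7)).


f(7) = -25
g(7) = -18
min = -25

-25


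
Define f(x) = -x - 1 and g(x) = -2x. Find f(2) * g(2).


f(2) = -3
g(2) = -4
Product = 12

12


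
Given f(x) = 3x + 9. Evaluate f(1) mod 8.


f(1) = 12
12 mod 8 = 4

4


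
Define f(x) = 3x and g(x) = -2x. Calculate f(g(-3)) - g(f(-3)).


0


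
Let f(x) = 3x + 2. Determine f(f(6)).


f(6) = 20
f(20) = 62

62


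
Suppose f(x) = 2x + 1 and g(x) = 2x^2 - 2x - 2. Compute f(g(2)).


g(2) = 2
f(2) = 5

5


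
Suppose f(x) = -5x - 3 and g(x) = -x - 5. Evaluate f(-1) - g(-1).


f(-1) = 2
g(-1) = -4
Difference = 6

6


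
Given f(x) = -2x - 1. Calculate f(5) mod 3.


f(5) = -11
-11 mod 3 = 1

1


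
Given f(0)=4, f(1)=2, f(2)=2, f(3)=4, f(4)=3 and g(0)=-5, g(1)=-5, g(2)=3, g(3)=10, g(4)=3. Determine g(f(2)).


3


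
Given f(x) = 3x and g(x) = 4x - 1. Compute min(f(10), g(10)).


f(10) = 30
g(10) = 39
min = 30

30


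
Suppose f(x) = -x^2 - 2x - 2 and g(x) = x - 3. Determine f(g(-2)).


g(-2) = -5
f(-5) = (-1)*(-5)^2 - 2*(-5) - 2 = -17

-17


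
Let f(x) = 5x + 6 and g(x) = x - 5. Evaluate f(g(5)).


g(5) = 0
f(0) = 6

6


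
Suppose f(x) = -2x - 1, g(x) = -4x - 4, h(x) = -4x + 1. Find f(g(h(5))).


h(5) = -19
g(-19) = 72
f(72) = -145

-145


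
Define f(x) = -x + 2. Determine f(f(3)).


f(3) = -1
f(-1) = 3

3


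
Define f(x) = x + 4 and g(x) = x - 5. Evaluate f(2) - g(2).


f(2) = 6
g(2) = -3
Difference = 9

9


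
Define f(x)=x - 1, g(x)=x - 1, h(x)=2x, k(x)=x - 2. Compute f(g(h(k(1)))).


k(1) = -1
h(-1) = -2
g(-2) = -3
f(-3) = -4

-4


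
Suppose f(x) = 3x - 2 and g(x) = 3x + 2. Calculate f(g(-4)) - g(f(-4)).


f(g(-4)) = -32
g(f(-4)) = -40
Difference = 8

8


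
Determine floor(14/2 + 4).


14/2 = 7
7 + 4 = 11
floor(11) = 11

11


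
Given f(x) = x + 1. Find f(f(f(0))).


f(0) = 1
f(1) = 2
f(2) = 3

3


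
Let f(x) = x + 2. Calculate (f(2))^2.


f(2) = 4
(4)^2 = 16

16


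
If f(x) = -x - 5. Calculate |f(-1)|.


f(-1) = -4
|-4| = 4

4


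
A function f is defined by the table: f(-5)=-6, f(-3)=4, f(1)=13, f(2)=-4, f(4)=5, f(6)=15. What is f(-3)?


Reading from the table at x = -3

4


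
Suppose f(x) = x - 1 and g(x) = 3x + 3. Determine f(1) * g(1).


f(1) = 0
g(1) = 6
Product = 0

0


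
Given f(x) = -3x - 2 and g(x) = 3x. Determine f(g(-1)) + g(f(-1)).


f(g(-1)) = 7
g(f(-1)) = 3
Sum = 10

10


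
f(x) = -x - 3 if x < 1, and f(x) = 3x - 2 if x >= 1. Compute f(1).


1 satisfies x >= 1
f(1) = 1

1


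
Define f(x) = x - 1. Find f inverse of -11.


Solve x - 1 = -11
x = (-11 + 1) / 1 = -10

-10


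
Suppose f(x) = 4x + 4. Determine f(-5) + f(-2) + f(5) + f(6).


f(-5) = -16
f(-2) = -4
f(5) = 24
f(6) = 28
Sum = 32

32


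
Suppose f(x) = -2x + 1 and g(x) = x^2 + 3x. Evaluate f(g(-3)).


g(-3) = 0
f(0) = 1

1


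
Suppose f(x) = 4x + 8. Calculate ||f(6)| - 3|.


f(6) = 32
|32| = 32
|32 - 3| = 29

29


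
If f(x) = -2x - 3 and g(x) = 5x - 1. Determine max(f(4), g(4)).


f(4) = -11
g(4) = 19
max = 19

19


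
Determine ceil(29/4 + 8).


16


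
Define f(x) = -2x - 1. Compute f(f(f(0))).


f(0) = -1
f(-1) = 1
f(1) = -3

-3


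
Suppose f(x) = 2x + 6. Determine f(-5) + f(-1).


f(-5) = -4
f(-1) = 4
Sum = 0

0


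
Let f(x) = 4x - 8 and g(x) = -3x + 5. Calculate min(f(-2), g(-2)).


f(-2) = -16
g(-2) = 11
min = -16

-16


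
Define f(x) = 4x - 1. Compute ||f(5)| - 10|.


f(5) = 19
|19| = 19
|19 - 10| = 9

9


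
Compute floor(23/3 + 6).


23/3 = 7.6667
7.6667 + 6 = 13.6667
floor(13.6667) = 13

13


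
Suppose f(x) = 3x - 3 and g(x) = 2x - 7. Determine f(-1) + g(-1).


f(-1) = -6
g(-1) = -9
Sum = -15

-15


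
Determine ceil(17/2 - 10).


17/2 = 8.5
8.5 - 10 = -1.5
ceil(-1.5) = -1

-1


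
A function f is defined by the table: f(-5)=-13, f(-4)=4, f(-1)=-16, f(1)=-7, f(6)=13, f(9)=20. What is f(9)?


Reading from the table at x = 9

20


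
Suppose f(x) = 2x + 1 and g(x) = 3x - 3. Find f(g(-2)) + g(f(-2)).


f(g(-2)) = -17
g(f(-2)) = -12
Sum = -29

-29


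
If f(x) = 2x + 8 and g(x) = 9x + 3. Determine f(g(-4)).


g(-4) = -33
f(-33) = -58

-58


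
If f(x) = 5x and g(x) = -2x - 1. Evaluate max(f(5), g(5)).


f(5) = 25
g(5) = -11
max = 25

25


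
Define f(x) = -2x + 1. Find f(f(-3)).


f(-3) = 7
f(7) = -13

-13


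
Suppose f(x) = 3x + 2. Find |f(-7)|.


f(-7) = -19
|-19| = 19

19


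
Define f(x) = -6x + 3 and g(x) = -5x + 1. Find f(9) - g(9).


f(9) = -51
g(9) = -44
Difference = -7

-7


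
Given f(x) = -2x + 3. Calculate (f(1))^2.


f(1) = 1
(1)^2 = 1

1


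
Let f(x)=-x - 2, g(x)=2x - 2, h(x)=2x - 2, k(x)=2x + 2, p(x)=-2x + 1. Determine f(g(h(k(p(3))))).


p(3) = -5
k(-5) = -8
h(-8) = -18
g(-18) = -38
f(-38) = 36

36


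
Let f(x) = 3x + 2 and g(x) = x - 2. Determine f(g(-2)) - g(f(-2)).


-4


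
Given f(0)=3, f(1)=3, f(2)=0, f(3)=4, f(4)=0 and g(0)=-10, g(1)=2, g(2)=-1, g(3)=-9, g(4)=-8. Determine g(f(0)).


f(0) = 3
g(3) = -9

-9


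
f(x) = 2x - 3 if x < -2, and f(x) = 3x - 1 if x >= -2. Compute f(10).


29


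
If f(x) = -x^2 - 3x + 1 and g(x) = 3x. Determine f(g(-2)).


g(-2) = -6
f(-6) = (-1)*(-6)^2 - 3*(-6) + 1 = -17

-17


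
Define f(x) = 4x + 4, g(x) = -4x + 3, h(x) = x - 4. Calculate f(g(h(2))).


h(2) = -2
g(-2) = 11
f(11) = 48

48


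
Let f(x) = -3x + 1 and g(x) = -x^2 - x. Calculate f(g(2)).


g(2) = -6
f(-6) = 19

19


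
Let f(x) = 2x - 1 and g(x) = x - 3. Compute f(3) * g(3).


f(3) = 5
g(3) = 0
Product = 0

0


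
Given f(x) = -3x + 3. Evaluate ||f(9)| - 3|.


21


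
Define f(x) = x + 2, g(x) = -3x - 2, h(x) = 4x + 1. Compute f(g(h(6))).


-75


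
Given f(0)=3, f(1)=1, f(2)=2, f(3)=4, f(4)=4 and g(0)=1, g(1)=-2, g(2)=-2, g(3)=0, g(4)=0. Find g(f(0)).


f(0) = 3
g(3) = 0

0


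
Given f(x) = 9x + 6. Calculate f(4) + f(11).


f(4) = 42
f(11) = 105
Sum = 147

147


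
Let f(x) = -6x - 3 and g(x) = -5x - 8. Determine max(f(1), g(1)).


f(1) = -9
g(1) = -13
max = -9

-9


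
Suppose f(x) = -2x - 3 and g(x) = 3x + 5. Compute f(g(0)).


g(0) = 5
f(5) = -13

-13


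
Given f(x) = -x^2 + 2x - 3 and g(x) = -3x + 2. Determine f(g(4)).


g(4) = -10
f(-10) = (-1)*(-10)^2 + 2*(-10) - 3 = -123

-123


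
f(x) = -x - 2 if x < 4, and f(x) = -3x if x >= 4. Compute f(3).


3 satisfies x < 4
f(3) = -5

-5


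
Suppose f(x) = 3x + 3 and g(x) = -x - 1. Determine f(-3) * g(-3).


f(-3) = -6
g(-3) = 2
Product = -12

-12


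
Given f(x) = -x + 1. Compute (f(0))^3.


f(0) = 1
(1)^3 = 1

1


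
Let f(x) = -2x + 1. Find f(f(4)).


f(4) = -7
f(-7) = 15

15


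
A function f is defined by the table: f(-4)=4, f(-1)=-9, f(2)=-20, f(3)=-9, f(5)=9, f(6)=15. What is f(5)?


Reading from the table at x = 5

9


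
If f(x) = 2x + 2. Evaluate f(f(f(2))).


f(2) = 6
f(6) = 14
f(14) = 30

30


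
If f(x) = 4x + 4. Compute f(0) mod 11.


f(0) = 4
4 mod 11 = 4

4


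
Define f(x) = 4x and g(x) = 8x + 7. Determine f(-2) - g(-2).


f(-2) = -8
g(-2) = -9
Difference = 1

1


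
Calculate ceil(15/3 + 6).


15/3 = 5
5 + 6 = 11
ceil(11) = 11

11
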